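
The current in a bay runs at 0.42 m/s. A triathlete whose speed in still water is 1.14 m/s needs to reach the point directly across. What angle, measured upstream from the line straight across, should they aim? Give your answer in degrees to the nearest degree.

To cancel the current, the upstream component of the triathlete's velocity must equal the flow: 1.14 sin θ = 0.42.
sin θ = 0.42 / 1.14 = 0.3684.
θ = arcsin(0.3684) = 21.618°.

22°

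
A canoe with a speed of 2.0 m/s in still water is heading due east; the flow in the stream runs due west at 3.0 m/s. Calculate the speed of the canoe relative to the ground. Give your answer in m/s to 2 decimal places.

Taking east as x and north as y: velocity relative to the water = (2.000, 0.000) m/s; the water relative to ground = (-3.000, 0.000) m/s.
Velocity relative to ground = (2.000, 0.000) + (-3.000, 0.000) = (-1.000, 0.000) m/s.
Speed = |(-1.000, 0.000)| = 1.000 m/s.

1.00 m/s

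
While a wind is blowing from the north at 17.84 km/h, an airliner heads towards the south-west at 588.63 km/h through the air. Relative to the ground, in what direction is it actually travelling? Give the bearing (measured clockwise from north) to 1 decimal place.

Taking east as x and north as y: velocity relative to the air = (-416.224, -416.224) km/h; the air relative to ground = (0.000, -17.840) km/h.
Velocity relative to ground = (-416.224, -416.224) + (0.000, -17.840) = (-416.224, -434.064) km/h.
Bearing = atan2(-416.22, -434.06) = 223.80° clockwise from north.

223.8°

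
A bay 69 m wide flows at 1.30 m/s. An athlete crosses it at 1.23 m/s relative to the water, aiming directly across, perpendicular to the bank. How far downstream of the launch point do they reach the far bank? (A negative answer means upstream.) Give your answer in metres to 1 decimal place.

72.9 m

Perpendicular speed = 1.230 m/s; crossing time = 69 / 1.230 = 56.098 s.
Net downstream speed = 1.300 m/s.
Drift = 1.300 × 56.098 = 72.927 m (downstream).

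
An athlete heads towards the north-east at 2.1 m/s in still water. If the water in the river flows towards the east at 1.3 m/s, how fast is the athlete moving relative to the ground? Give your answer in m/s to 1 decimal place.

3.2 m/s

Taking east as x and north as y: velocity relative to the water = (1.485, 1.485) m/s; the water relative to ground = (1.300, 0.000) m/s.
Velocity relative to ground = (1.485, 1.485) + (1.300, 0.000) = (2.785, 1.485) m/s.
Speed = |(2.785, 1.485)| = 3.156 m/s.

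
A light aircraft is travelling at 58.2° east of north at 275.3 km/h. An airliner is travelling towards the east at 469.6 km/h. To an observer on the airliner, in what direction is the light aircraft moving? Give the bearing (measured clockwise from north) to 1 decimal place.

301.6°

Taking east as x and north as y: light aircraft velocity = (233.975, 145.071) km/h; airliner velocity = (469.600, 0.000) km/h.
Velocity of light aircraft relative to airliner = (233.975, 145.071) − (469.600, 0.000) = (-235.625, 145.071) km/h.
Bearing = atan2(-235.62, 145.07) = 301.62° clockwise from north.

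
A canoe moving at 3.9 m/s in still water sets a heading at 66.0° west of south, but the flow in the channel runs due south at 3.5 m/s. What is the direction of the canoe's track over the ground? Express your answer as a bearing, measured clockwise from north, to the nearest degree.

215°

Taking east as x and north as y: velocity relative to the water = (-3.563, -1.586) m/s; the water relative to ground = (0.000, -3.500) m/s.
Velocity relative to ground = (-3.563, -1.586) + (0.000, -3.500) = (-3.563, -5.086) m/s.
Bearing = atan2(-3.56, -5.09) = 215.01° clockwise from north.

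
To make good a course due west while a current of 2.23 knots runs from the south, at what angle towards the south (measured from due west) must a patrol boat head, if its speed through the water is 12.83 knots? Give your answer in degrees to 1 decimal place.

10.0°

The current pushes perpendicular to the desired track; the heading must have a component into the current equal to 2.23 knots: 12.83 sin θ = 2.23.
sin θ = 0.1738, so θ = 10.009°.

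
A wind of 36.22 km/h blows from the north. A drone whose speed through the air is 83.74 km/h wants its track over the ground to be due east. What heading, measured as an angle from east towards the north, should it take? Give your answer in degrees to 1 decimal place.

25.6°

The wind pushes perpendicular to the desired track; the heading must have a component into the wind equal to 36.22 km/h: 83.74 sin θ = 36.22.
sin θ = 0.4325, so θ = 25.628°.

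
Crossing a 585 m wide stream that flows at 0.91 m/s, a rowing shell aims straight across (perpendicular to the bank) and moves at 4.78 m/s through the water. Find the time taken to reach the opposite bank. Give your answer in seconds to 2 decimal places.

122.38 s

The component of the rowing shell's velocity perpendicular to the bank is 4.78 m/s.
The current is parallel to the bank, so it does not affect the crossing time.
Time = 585 / 4.780 = 122.385 s.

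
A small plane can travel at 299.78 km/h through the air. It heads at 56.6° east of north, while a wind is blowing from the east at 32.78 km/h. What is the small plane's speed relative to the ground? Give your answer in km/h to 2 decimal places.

273.01 km/h

Taking east as x and north as y: velocity relative to the air = (250.271, 165.023) km/h; the air relative to ground = (-32.780, 0.000) km/h.
Velocity relative to ground = (250.271, 165.023) + (-32.780, 0.000) = (217.491, 165.023) km/h.
Speed = |(217.491, 165.023)| = 273.011 km/h.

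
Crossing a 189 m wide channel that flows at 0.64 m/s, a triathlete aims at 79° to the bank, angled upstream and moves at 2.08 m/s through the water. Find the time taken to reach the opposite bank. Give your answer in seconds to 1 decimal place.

The component of the triathlete's velocity perpendicular to the bank is 2.08 × sin 79° = 2.042 m/s.
The flow acts along the bank and has no component across it.
Time = 189 / 2.042 = 92.566 s.

92.6 s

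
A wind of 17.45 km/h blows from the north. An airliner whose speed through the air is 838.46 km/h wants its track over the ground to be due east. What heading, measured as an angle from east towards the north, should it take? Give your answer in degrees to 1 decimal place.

The wind pushes perpendicular to the desired track; the heading must have a component into the wind equal to 17.45 km/h: 838.46 sin θ = 17.45.
sin θ = 0.0208, so θ = 1.193°.

1.2°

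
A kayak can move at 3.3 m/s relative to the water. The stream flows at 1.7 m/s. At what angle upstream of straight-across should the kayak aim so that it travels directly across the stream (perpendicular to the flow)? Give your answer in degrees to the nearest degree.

31°

To cancel the current, the upstream component of the kayak's velocity must equal the flow: 3.3 sin θ = 1.7.
sin θ = 1.7 / 3.3 = 0.5152.
θ = arcsin(0.5152) = 31.008°.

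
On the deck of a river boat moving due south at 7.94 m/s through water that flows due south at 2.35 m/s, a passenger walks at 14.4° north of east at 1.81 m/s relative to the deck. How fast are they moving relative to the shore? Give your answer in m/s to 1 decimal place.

In east/north components (m/s): passenger relative to river boat = (1.753, 0.450); river boat relative to water = (0.000, -7.940); water relative to ground = (0.000, -2.350).
Sum = (1.753, -9.840) m/s.
Speed = |(1.753, -9.840)| = 9.995 m/s.

10.0 m/s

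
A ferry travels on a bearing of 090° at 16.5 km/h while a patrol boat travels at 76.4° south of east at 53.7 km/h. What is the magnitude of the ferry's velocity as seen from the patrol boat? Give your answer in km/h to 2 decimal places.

52.34 km/h

Taking east as x and north as y: ferry velocity = (16.500, 0.000) km/h; patrol boat velocity = (12.627, -52.194) km/h.
Velocity of ferry relative to patrol boat = (16.500, 0.000) − (12.627, -52.194) = (3.873, 52.194) km/h.
Magnitude = |(3.873, 52.194)| = 52.338 km/h.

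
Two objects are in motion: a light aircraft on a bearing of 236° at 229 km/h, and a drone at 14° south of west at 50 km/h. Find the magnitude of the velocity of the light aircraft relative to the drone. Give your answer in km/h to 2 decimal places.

Taking east as x and north as y: light aircraft velocity = (-189.850, -128.055) km/h; drone velocity = (-48.515, -12.096) km/h.
Velocity of light aircraft relative to drone = (-189.850, -128.055) − (-48.515, -12.096) = (-141.335, -115.959) km/h.
Magnitude = |(-141.335, -115.959)| = 182.817 km/h.

182.82 km/h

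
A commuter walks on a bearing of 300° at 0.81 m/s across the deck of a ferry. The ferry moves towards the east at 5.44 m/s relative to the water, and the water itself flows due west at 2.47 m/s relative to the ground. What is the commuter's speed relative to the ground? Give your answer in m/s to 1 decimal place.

2.3 m/s

In east/north components (m/s): commuter relative to ferry = (-0.701, 0.405); ferry relative to water = (5.440, 0.000); water relative to ground = (-2.470, 0.000).
Sum = (2.269, 0.405) m/s.
Speed = |(2.269, 0.405)| = 2.304 m/s.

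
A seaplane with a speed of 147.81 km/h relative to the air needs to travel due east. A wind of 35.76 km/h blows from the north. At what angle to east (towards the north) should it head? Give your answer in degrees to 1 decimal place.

14.0°

The wind pushes perpendicular to the desired track; the heading must have a component into the wind equal to 35.76 km/h: 147.81 sin θ = 35.76.
sin θ = 0.2419, so θ = 14.001°.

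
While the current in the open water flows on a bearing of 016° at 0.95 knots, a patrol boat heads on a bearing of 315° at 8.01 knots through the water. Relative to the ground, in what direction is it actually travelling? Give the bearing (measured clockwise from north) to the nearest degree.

321°

Taking east as x and north as y: velocity relative to the water = (-5.664, 5.664) knots; the water relative to ground = (0.262, 0.913) knots.
Velocity relative to ground = (-5.664, 5.664) + (0.262, 0.913) = (-5.402, 6.577) knots.
Bearing = atan2(-5.40, 6.58) = 320.60° clockwise from north.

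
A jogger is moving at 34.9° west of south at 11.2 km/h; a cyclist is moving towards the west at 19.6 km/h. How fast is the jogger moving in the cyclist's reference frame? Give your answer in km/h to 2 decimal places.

16.07 km/h

Taking east as x and north as y: jogger velocity = (-6.408, -9.186) km/h; cyclist velocity = (-19.600, 0.000) km/h.
Velocity of jogger relative to cyclist = (-6.408, -9.186) − (-19.600, 0.000) = (13.192, -9.186) km/h.
Magnitude = |(13.192, -9.186)| = 16.075 km/h.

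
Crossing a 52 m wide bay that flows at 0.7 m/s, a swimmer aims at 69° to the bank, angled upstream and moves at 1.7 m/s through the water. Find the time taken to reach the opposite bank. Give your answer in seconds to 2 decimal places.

The component of the swimmer's velocity perpendicular to the bank is 1.7 × sin 69° = 1.587 m/s.
Only the cross-stream component determines the crossing time; the current contributes nothing perpendicular to the bank.
Time = 52 / 1.587 = 32.764 s.

32.76 s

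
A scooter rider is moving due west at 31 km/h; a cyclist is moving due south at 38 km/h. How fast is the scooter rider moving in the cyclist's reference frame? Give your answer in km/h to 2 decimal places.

Taking east as x and north as y: scooter rider velocity = (-31.000, 0.000) km/h; cyclist velocity = (0.000, -38.000) km/h.
Velocity of scooter rider relative to cyclist = (-31.000, 0.000) − (0.000, -38.000) = (-31.000, 38.000) km/h.
Magnitude = |(-31.000, 38.000)| = 49.041 km/h.

49.04 km/h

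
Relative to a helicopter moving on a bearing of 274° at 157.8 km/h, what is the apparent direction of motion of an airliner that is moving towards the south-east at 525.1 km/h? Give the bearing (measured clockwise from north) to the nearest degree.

126°

Taking east as x and north as y: airliner velocity = (371.302, -371.302) km/h; helicopter velocity = (-157.416, 11.008) km/h.
Velocity of airliner relative to helicopter = (371.302, -371.302) − (-157.416, 11.008) = (528.717, -382.309) km/h.
Bearing = atan2(528.72, -382.31) = 125.87° clockwise from north.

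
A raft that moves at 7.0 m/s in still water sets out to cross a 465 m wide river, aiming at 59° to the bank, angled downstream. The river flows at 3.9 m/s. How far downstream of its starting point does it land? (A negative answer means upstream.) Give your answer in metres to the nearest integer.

Perpendicular speed = 6.000 m/s; crossing time = 465 / 6.000 = 77.498 s.
Net downstream speed = 7.505 m/s.
Drift = 7.505 × 77.498 = 581.642 m (downstream).

582 m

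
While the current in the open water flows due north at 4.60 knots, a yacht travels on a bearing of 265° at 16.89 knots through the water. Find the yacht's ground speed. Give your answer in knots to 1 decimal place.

Taking east as x and north as y: velocity relative to the water = (-16.826, -1.472) knots; the water relative to ground = (0.000, 4.600) knots.
Velocity relative to ground = (-16.826, -1.472) + (0.000, 4.600) = (-16.826, 3.128) knots.
Speed = |(-16.826, 3.128)| = 17.114 knots.

17.1 knots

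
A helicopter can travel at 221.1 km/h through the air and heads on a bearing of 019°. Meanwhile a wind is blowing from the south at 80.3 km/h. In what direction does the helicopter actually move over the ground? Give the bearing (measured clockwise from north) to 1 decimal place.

014.0°

Taking east as x and north as y: velocity relative to the air = (71.983, 209.054) km/h; the air relative to ground = (0.000, 80.300) km/h.
Velocity relative to ground = (71.983, 209.054) + (0.000, 80.300) = (71.983, 289.354) km/h.
Bearing = atan2(71.98, 289.35) = 13.97° clockwise from north.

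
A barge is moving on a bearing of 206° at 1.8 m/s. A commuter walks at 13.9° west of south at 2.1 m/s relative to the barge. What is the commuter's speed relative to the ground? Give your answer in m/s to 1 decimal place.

3.9 m/s

Taking east as x and north as y: barge velocity = (-0.789, -1.618) m/s; commuter velocity relative to barge = (-0.504, -2.039) m/s.
Velocity relative to ground = (-0.789, -1.618) + (-0.504, -2.039) = (-1.294, -3.656) m/s.
Speed = |(-1.294, -3.656)| = 3.878 m/s.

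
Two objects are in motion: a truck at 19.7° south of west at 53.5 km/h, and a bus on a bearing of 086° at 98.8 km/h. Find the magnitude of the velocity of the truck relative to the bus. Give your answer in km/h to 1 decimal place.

151.0 km/h

Taking east as x and north as y: truck velocity = (-50.369, -18.035) km/h; bus velocity = (98.559, 6.892) km/h.
Velocity of truck relative to bus = (-50.369, -18.035) − (98.559, 6.892) = (-148.928, -24.927) km/h.
Magnitude = |(-148.928, -24.927)| = 151.000 km/h.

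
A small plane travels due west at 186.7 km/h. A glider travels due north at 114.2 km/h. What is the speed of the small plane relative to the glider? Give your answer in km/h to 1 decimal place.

218.9 km/h

Taking east as x and north as y: small plane velocity = (-186.700, 0.000) km/h; glider velocity = (0.000, 114.200) km/h.
Velocity of small plane relative to glider = (-186.700, 0.000) − (0.000, 114.200) = (-186.700, -114.200) km/h.
Magnitude = |(-186.700, -114.200)| = 218.857 km/h.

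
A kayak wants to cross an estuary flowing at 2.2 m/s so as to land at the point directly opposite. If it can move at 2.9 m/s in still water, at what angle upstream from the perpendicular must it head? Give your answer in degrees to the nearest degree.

49°

To cancel the current, the upstream component of the kayak's velocity must equal the flow: 2.9 sin θ = 2.2.
sin θ = 2.2 / 2.9 = 0.7586.
θ = arcsin(0.7586) = 49.343°.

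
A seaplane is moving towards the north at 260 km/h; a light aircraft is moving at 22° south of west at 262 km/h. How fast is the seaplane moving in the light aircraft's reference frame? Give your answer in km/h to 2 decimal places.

432.76 km/h

Taking east as x and north as y: seaplane velocity = (0.000, 260.000) km/h; light aircraft velocity = (-242.922, -98.147) km/h.
Velocity of seaplane relative to light aircraft = (0.000, 260.000) − (-242.922, -98.147) = (242.922, 358.147) km/h.
Magnitude = |(242.922, 358.147)| = 432.759 km/h.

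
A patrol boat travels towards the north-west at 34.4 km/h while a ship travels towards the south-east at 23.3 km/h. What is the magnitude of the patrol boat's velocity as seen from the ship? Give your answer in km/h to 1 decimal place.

Taking east as x and north as y: patrol boat velocity = (-24.324, 24.324) km/h; ship velocity = (16.476, -16.476) km/h.
Velocity of patrol boat relative to ship = (-24.324, 24.324) − (16.476, -16.476) = (-40.800, 40.800) km/h.
Magnitude = |(-40.800, 40.800)| = 57.700 km/h.

57.7 km/h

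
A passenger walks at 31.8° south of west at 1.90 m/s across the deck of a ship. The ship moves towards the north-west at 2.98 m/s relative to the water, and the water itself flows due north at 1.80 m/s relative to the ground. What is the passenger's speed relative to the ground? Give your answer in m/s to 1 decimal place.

4.7 m/s

In east/north components (m/s): passenger relative to ship = (-1.615, -1.001); ship relative to water = (-2.107, 2.107); water relative to ground = (0.000, 1.800).
Sum = (-3.722, 2.906) m/s.
Speed = |(-3.722, 2.906)| = 4.722 m/s.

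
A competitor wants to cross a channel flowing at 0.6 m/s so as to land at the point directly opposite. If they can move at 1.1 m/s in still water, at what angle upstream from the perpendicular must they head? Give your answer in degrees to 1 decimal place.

33.1°

To cancel the current, the upstream component of the competitor's velocity must equal the flow: 1.1 sin θ = 0.6.
sin θ = 0.6 / 1.1 = 0.5455.
θ = arcsin(0.5455) = 33.056°.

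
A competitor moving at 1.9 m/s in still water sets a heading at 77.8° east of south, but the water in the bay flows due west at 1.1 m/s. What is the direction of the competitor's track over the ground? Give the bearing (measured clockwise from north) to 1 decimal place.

Taking east as x and north as y: velocity relative to the water = (1.857, -0.402) m/s; the water relative to ground = (-1.100, 0.000) m/s.
Velocity relative to ground = (1.857, -0.402) + (-1.100, 0.000) = (0.757, -0.402) m/s.
Bearing = atan2(0.76, -0.40) = 117.94° clockwise from north.

117.9°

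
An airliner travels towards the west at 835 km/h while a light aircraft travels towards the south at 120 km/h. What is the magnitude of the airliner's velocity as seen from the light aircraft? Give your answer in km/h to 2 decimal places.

Taking east as x and north as y: airliner velocity = (-835.000, 0.000) km/h; light aircraft velocity = (0.000, -120.000) km/h.
Velocity of airliner relative to light aircraft = (-835.000, 0.000) − (0.000, -120.000) = (-835.000, 120.000) km/h.
Magnitude = |(-835.000, 120.000)| = 843.579 km/h.

843.58 km/h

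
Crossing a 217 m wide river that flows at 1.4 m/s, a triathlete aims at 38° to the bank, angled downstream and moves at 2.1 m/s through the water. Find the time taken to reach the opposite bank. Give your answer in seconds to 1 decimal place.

The component of the triathlete's velocity perpendicular to the bank is 2.1 × sin 38° = 1.293 m/s.
Only the cross-stream component determines the crossing time; the current contributes nothing perpendicular to the bank.
Time = 217 / 1.293 = 167.841 s.

167.8 s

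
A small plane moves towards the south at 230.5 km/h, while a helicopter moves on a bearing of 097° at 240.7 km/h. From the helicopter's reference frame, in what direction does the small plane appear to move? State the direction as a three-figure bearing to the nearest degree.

230°

Taking east as x and north as y: small plane velocity = (0.000, -230.500) km/h; helicopter velocity = (238.906, -29.334) km/h.
Velocity of small plane relative to helicopter = (0.000, -230.500) − (238.906, -29.334) = (-238.906, -201.166) km/h.
Bearing = atan2(-238.91, -201.17) = 229.90° clockwise from north.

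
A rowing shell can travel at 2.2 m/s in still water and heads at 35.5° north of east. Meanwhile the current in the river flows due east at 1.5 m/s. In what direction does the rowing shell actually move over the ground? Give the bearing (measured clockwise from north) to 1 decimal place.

Taking east as x and north as y: velocity relative to the water = (1.791, 1.278) m/s; the water relative to ground = (1.500, 0.000) m/s.
Velocity relative to ground = (1.791, 1.278) + (1.500, 0.000) = (3.291, 1.278) m/s.
Bearing = atan2(3.29, 1.28) = 68.78° clockwise from north.

068.8°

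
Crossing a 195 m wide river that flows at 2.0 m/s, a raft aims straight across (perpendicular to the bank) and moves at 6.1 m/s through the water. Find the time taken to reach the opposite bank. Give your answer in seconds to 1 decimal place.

32.0 s

The component of the raft's velocity perpendicular to the bank is 6.1 m/s.
The flow acts along the bank and has no component across it.
Time = 195 / 6.100 = 31.967 s.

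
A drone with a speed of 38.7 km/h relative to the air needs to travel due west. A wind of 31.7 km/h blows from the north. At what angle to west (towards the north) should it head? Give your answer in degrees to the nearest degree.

The wind pushes perpendicular to the desired track; the heading must have a component into the wind equal to 31.7 km/h: 38.7 sin θ = 31.7.
sin θ = 0.8191, so θ = 54.997°.

55°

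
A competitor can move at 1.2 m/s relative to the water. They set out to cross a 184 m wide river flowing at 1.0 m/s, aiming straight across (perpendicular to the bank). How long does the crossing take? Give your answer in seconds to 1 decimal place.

153.3 s

The component of the competitor's velocity perpendicular to the bank is 1.2 m/s.
The flow acts along the bank and has no component across it.
Time = 184 / 1.200 = 153.333 s.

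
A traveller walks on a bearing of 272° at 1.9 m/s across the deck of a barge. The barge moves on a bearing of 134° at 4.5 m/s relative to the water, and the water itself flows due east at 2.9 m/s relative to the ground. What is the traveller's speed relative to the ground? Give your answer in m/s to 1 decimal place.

5.2 m/s

In east/north components (m/s): traveller relative to barge = (-1.899, 0.066); barge relative to water = (3.237, -3.126); water relative to ground = (2.900, 0.000).
Sum = (4.238, -3.060) m/s.
Speed = |(4.238, -3.060)| = 5.227 m/s.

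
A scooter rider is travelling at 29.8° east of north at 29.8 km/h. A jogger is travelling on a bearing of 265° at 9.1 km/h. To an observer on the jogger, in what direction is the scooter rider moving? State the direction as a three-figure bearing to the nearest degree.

042°

Taking east as x and north as y: scooter rider velocity = (14.810, 25.859) km/h; jogger velocity = (-9.065, -0.793) km/h.
Velocity of scooter rider relative to jogger = (14.810, 25.859) − (-9.065, -0.793) = (23.875, 26.653) km/h.
Bearing = atan2(23.88, 26.65) = 41.85° clockwise from north.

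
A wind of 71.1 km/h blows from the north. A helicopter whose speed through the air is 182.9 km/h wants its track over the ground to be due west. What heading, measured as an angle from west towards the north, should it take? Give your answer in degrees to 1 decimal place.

The wind pushes perpendicular to the desired track; the heading must have a component into the wind equal to 71.1 km/h: 182.9 sin θ = 71.1.
sin θ = 0.3887, so θ = 22.876°.

22.9°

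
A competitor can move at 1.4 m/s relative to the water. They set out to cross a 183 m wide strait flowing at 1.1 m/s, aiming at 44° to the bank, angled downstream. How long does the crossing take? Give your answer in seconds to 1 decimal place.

188.2 s

The component of the competitor's velocity perpendicular to the bank is 1.4 × sin 44° = 0.973 m/s.
Only the cross-stream component determines the crossing time; the current contributes nothing perpendicular to the bank.
Time = 183 / 0.973 = 188.171 s.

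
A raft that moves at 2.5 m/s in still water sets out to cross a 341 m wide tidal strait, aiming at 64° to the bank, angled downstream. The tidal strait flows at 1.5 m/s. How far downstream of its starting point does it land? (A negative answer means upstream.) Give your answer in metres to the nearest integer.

394 m

Perpendicular speed = 2.247 m/s; crossing time = 341 / 2.247 = 151.759 s.
Net downstream speed = 2.596 m/s.
Drift = 2.596 × 151.759 = 393.955 m (downstream).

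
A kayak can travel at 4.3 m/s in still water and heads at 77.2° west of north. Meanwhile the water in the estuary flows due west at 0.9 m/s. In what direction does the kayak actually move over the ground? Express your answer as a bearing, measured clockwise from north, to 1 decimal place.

280.6°

Taking east as x and north as y: velocity relative to the water = (-4.193, 0.953) m/s; the water relative to ground = (-0.900, 0.000) m/s.
Velocity relative to ground = (-4.193, 0.953) + (-0.900, 0.000) = (-5.093, 0.953) m/s.
Bearing = atan2(-5.09, 0.95) = 280.59° clockwise from north.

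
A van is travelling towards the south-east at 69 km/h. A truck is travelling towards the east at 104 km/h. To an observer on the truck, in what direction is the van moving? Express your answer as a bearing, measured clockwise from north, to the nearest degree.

229°

Taking east as x and north as y: van velocity = (48.790, -48.790) km/h; truck velocity = (104.000, 0.000) km/h.
Velocity of van relative to truck = (48.790, -48.790) − (104.000, 0.000) = (-55.210, -48.790) km/h.
Bearing = atan2(-55.21, -48.79) = 228.53° clockwise from north.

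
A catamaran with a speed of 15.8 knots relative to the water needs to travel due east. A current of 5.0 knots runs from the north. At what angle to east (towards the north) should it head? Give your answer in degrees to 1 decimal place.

18.4°

The current pushes perpendicular to the desired track; the heading must have a component into the current equal to 5.0 knots: 15.8 sin θ = 5.0.
sin θ = 0.3165, so θ = 18.449°.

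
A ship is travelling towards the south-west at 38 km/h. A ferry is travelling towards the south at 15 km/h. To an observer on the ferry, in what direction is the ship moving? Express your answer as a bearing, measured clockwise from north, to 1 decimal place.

Taking east as x and north as y: ship velocity = (-26.870, -26.870) km/h; ferry velocity = (0.000, -15.000) km/h.
Velocity of ship relative to ferry = (-26.870, -26.870) − (0.000, -15.000) = (-26.870, -11.870) km/h.
Bearing = atan2(-26.87, -11.87) = 246.17° clockwise from north.

246.2°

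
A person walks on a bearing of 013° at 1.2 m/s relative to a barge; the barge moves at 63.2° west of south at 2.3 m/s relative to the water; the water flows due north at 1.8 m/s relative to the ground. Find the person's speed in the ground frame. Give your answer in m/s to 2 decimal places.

In east/north components (m/s): person relative to barge = (0.270, 1.169); barge relative to water = (-2.053, -1.037); water relative to ground = (0.000, 1.800).
Sum = (-1.783, 1.932) m/s.
Speed = |(-1.783, 1.932)| = 2.629 m/s.

2.63 m/s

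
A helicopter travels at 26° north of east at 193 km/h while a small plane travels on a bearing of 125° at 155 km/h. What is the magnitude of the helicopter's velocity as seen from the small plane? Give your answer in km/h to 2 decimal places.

179.63 km/h

Taking east as x and north as y: helicopter velocity = (173.467, 84.606) km/h; small plane velocity = (126.969, -88.904) km/h.
Velocity of helicopter relative to small plane = (173.467, 84.606) − (126.969, -88.904) = (46.499, 173.510) km/h.
Magnitude = |(46.499, 173.510)| = 179.633 km/h.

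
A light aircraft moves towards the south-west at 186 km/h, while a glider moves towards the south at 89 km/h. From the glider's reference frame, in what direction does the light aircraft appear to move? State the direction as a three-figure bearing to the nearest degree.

252°

Taking east as x and north as y: light aircraft velocity = (-131.522, -131.522) km/h; glider velocity = (0.000, -89.000) km/h.
Velocity of light aircraft relative to glider = (-131.522, -131.522) − (0.000, -89.000) = (-131.522, -42.522) km/h.
Bearing = atan2(-131.52, -42.52) = 252.08° clockwise from north.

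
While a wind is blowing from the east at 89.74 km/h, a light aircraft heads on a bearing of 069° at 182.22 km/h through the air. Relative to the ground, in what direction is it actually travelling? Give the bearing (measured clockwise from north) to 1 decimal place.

050.9°

Taking east as x and north as y: velocity relative to the air = (170.117, 65.302) km/h; the air relative to ground = (-89.740, 0.000) km/h.
Velocity relative to ground = (170.117, 65.302) + (-89.740, 0.000) = (80.377, 65.302) km/h.
Bearing = atan2(80.38, 65.30) = 50.91° clockwise from north.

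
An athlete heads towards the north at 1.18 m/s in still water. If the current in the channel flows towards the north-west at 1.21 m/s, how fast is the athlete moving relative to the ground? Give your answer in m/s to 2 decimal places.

Taking east as x and north as y: velocity relative to the water = (0.000, 1.180) m/s; the water relative to ground = (-0.856, 0.856) m/s.
Velocity relative to ground = (0.000, 1.180) + (-0.856, 0.856) = (-0.856, 2.036) m/s.
Speed = |(-0.856, 2.036)| = 2.208 m/s.

2.21 m/s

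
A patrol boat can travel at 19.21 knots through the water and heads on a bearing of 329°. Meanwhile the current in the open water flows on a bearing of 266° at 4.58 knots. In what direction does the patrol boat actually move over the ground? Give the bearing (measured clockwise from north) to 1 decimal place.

318.1°

Taking east as x and north as y: velocity relative to the water = (-9.894, 16.466) knots; the water relative to ground = (-4.569, -0.319) knots.
Velocity relative to ground = (-9.894, 16.466) + (-4.569, -0.319) = (-14.463, 16.147) knots.
Bearing = atan2(-14.46, 16.15) = 318.15° clockwise from north.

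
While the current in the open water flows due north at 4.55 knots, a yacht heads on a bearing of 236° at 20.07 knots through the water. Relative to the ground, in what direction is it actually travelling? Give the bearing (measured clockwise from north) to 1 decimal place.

248.1°

Taking east as x and north as y: velocity relative to the water = (-16.639, -11.223) knots; the water relative to ground = (0.000, 4.550) knots.
Velocity relative to ground = (-16.639, -11.223) + (0.000, 4.550) = (-16.639, -6.673) knots.
Bearing = atan2(-16.64, -6.67) = 248.15° clockwise from north.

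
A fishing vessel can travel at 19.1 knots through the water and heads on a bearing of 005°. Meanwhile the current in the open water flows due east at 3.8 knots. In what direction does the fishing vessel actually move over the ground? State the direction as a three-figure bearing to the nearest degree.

Taking east as x and north as y: velocity relative to the water = (1.665, 19.027) knots; the water relative to ground = (3.800, 0.000) knots.
Velocity relative to ground = (1.665, 19.027) + (3.800, 0.000) = (5.465, 19.027) knots.
Bearing = atan2(5.46, 19.03) = 16.02° clockwise from north.

016°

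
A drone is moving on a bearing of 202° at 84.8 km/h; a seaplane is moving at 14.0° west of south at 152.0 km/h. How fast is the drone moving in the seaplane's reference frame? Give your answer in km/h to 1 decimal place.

Taking east as x and north as y: drone velocity = (-31.767, -78.625) km/h; seaplane velocity = (-36.772, -147.485) km/h.
Velocity of drone relative to seaplane = (-31.767, -78.625) − (-36.772, -147.485) = (5.005, 68.860) km/h.
Magnitude = |(5.005, 68.860)| = 69.041 km/h.

69.0 km/h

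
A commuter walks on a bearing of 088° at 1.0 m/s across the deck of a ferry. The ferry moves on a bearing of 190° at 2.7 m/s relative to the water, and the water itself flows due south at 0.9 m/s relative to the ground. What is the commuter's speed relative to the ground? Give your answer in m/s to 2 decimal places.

3.56 m/s

In east/north components (m/s): commuter relative to ferry = (0.999, 0.035); ferry relative to water = (-0.469, -2.659); water relative to ground = (0.000, -0.900).
Sum = (0.531, -3.524) m/s.
Speed = |(0.531, -3.524)| = 3.564 m/s.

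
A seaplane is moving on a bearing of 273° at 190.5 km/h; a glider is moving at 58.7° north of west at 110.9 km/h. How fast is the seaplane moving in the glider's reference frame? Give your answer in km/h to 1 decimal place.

Taking east as x and north as y: seaplane velocity = (-190.239, 9.970) km/h; glider velocity = (-57.615, 94.759) km/h.
Velocity of seaplane relative to glider = (-190.239, 9.970) − (-57.615, 94.759) = (-132.624, -84.789) km/h.
Magnitude = |(-132.624, -84.789)| = 157.412 km/h.

157.4 km/h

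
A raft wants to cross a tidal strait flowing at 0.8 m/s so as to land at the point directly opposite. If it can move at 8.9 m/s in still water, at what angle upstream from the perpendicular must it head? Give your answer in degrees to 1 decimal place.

To cancel the current, the upstream component of the raft's velocity must equal the flow: 8.9 sin θ = 0.8.
sin θ = 0.8 / 8.9 = 0.0899.
θ = arcsin(0.0899) = 5.157°.

5.2°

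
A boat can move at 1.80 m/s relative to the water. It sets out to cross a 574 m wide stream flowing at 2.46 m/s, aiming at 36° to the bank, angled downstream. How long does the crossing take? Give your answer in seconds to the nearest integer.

543 s

The component of the boat's velocity perpendicular to the bank is 1.80 × sin 36° = 1.058 m/s.
The flow acts along the bank and has no component across it.
Time = 574 / 1.058 = 542.526 s.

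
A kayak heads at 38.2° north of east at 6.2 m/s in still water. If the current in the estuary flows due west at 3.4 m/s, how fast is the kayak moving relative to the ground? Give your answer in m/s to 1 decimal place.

4.1 m/s

Taking east as x and north as y: velocity relative to the water = (4.872, 3.834) m/s; the water relative to ground = (-3.400, 0.000) m/s.
Velocity relative to ground = (4.872, 3.834) + (-3.400, 0.000) = (1.472, 3.834) m/s.
Speed = |(1.472, 3.834)| = 4.107 m/s.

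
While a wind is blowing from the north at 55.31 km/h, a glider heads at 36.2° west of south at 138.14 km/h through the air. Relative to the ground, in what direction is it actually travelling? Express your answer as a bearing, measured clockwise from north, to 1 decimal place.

206.1°

Taking east as x and north as y: velocity relative to the air = (-81.586, -111.473) km/h; the air relative to ground = (0.000, -55.310) km/h.
Velocity relative to ground = (-81.586, -111.473) + (0.000, -55.310) = (-81.586, -166.783) km/h.
Bearing = atan2(-81.59, -166.78) = 206.07° clockwise from north.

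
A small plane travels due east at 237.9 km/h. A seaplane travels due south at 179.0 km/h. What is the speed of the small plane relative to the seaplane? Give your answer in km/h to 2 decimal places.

Taking east as x and north as y: small plane velocity = (237.900, 0.000) km/h; seaplane velocity = (0.000, -179.000) km/h.
Velocity of small plane relative to seaplane = (237.900, 0.000) − (0.000, -179.000) = (237.900, 179.000) km/h.
Magnitude = |(237.900, 179.000)| = 297.720 km/h.

297.72 km/h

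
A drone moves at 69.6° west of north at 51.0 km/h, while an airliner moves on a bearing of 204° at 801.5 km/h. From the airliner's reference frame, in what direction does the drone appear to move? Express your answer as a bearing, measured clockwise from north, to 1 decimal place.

Taking east as x and north as y: drone velocity = (-47.801, 17.777) km/h; airliner velocity = (-325.999, -732.207) km/h.
Velocity of drone relative to airliner = (-47.801, 17.777) − (-325.999, -732.207) = (278.198, 749.984) km/h.
Bearing = atan2(278.20, 749.98) = 20.35° clockwise from north.

020.4°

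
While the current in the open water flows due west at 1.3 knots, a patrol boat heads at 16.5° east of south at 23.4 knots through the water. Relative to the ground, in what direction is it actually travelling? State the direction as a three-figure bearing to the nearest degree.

167°

Taking east as x and north as y: velocity relative to the water = (6.646, -22.436) knots; the water relative to ground = (-1.300, 0.000) knots.
Velocity relative to ground = (6.646, -22.436) + (-1.300, 0.000) = (5.346, -22.436) knots.
Bearing = atan2(5.35, -22.44) = 166.60° clockwise from north.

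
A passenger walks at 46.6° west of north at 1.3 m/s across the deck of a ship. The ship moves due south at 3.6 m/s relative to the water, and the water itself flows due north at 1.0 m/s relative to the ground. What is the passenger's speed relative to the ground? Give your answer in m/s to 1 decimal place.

In east/north components (m/s): passenger relative to ship = (-0.945, 0.893); ship relative to water = (0.000, -3.600); water relative to ground = (0.000, 1.000).
Sum = (-0.945, -1.707) m/s.
Speed = |(-0.945, -1.707)| = 1.951 m/s.

2.0 m/s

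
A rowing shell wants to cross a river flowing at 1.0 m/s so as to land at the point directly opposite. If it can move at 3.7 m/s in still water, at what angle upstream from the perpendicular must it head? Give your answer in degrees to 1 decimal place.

15.7°

To cancel the current, the upstream component of the rowing shell's velocity must equal the flow: 3.7 sin θ = 1.0.
sin θ = 1.0 / 3.7 = 0.2703.
θ = arcsin(0.2703) = 15.680°.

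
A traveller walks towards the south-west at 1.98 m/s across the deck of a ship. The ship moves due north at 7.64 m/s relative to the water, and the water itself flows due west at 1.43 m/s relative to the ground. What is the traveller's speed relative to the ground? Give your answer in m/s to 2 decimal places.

In east/north components (m/s): traveller relative to ship = (-1.400, -1.400); ship relative to water = (0.000, 7.640); water relative to ground = (-1.430, 0.000).
Sum = (-2.830, 6.240) m/s.
Speed = |(-2.830, 6.240)| = 6.852 m/s.

6.85 m/s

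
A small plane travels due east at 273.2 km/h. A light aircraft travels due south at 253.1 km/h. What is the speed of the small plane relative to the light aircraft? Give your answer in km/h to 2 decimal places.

Taking east as x and north as y: small plane velocity = (273.200, 0.000) km/h; light aircraft velocity = (0.000, -253.100) km/h.
Velocity of small plane relative to light aircraft = (273.200, 0.000) − (0.000, -253.100) = (273.200, 253.100) km/h.
Magnitude = |(273.200, 253.100)| = 372.422 km/h.

372.42 km/h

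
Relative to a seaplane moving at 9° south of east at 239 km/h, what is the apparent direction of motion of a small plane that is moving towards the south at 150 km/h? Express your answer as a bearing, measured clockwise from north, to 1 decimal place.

244.5°

Taking east as x and north as y: small plane velocity = (0.000, -150.000) km/h; seaplane velocity = (236.058, -37.388) km/h.
Velocity of small plane relative to seaplane = (0.000, -150.000) − (236.058, -37.388) = (-236.058, -112.612) km/h.
Bearing = atan2(-236.06, -112.61) = 244.50° clockwise from north.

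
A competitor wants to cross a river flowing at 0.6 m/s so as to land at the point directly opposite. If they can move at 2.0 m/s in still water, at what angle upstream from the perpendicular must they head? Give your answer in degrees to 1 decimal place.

To cancel the current, the upstream component of the competitor's velocity must equal the flow: 2.0 sin θ = 0.6.
sin θ = 0.6 / 2.0 = 0.3000.
θ = arcsin(0.3000) = 17.458°.

17.5°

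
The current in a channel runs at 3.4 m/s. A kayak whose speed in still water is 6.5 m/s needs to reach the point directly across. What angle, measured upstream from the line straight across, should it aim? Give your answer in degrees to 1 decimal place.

31.5°

To cancel the current, the upstream component of the kayak's velocity must equal the flow: 6.5 sin θ = 3.4.
sin θ = 3.4 / 6.5 = 0.5231.
θ = arcsin(0.5231) = 31.539°.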